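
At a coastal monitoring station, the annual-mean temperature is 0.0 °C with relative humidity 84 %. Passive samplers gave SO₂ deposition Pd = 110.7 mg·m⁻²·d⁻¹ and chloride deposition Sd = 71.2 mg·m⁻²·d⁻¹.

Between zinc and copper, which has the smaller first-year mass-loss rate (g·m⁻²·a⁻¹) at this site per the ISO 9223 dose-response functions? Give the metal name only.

zinc: f(T) = +0.038·(T−10) [T≤10 °C] = -0.3800
  Pd branch = 0.0129·Pd^0.44·e^(0.046·RH+f) = 3.335 μm/a
  Cl⁻ term: 0.0175·71.2^0.57·exp(0.008·84+0.085·0.0) = 0.3898
  sum: 3.335 + 0.3898 → r_corr = 3.725 μm/a
  mass loss = 3.725 μm/a × 7.14 g/cm³ = 26.59 g·m⁻²·a⁻¹
copper: temperature factor f = +0.126·(-10.0) = -1.2600
  SO₂ term: 0.0053·110.7^0.26·exp(0.059·84-1.2600) = 0.7259
  Sd branch = 0.01025·Sd^0.27·e^(0.036·RH+0.049·T) = 0.6671 μm/a
  sum: 0.7259 + 0.6671 → r_corr = 1.393 μm/a
  mass loss = 1.393 μm/a × 8.96 g/cm³ = 12.48 g·m⁻²·a⁻¹
Ordering by g·m⁻²·a⁻¹: zinc (26.6) > copper (12.5)

copper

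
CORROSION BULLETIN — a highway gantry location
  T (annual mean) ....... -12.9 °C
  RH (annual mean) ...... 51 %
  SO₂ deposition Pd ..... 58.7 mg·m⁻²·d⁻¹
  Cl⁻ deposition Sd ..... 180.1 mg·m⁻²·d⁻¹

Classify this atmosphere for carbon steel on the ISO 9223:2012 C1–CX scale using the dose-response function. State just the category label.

carbon steel: T≤10 °C ⇒ hinge +0.150·(-12.9−10) = -3.4350
  sulphur-dioxide contribution → 1.315 μm/a
  chloride contribution → 8.201 μm/a
  ⇒ r_corr(carbon steel) = 9.515 μm/a
9.52 μm/a falls in (1.3, 25] for carbon steel → category C2

C2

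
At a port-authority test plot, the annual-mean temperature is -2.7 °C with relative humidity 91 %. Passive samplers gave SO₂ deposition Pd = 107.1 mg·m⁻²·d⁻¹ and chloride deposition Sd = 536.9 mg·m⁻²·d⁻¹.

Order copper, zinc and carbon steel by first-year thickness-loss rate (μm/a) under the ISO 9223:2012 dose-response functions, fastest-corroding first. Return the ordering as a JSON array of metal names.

["carbon steel", "zinc", "copper"]

copper: f(T) = +0.126·(T−10) [T≤10 °C] = -1.6002
  sulphur-dioxide contribution → 0.7741 μm/a
  chloride contribution → 1.297 μm/a
  ⇒ r_corr(copper) = 2.072 μm/a
zinc: T≤10 °C ⇒ hinge +0.038·(-2.7−10) = -0.4826
  sulphur-dioxide contribution → 4.093 μm/a
  chloride contribution → 1.037 μm/a
  total first-year rate 5.13 μm/a
carbon steel: T≤10 °C ⇒ hinge +0.150·(-2.7−10) = -1.9050
  sulphur-dioxide contribution → 18.47 μm/a
  chloride contribution → 90.87 μm/a
  ⇒ r_corr(carbon steel) = 109.3 μm/a
Ordering by μm/a: carbon steel (109) > zinc (5.13) > copper (2.07)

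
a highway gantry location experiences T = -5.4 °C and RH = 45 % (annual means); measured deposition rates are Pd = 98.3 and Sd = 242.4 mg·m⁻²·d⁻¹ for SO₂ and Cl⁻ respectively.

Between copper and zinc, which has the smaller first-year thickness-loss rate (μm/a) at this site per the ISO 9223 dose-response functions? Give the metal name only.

copper

copper: temperature factor f = +0.126·(-15.4) = -1.9404
  Pd branch = 0.0053·Pd^0.26·e^(0.059·RH+f) = 0.0357 μm/a
  Cl⁻ term: 0.01025·242.4^0.27·exp(0.036·45+0.049·-5.4) = 0.1751
  r_corr = 0.0357 + 0.1751 = 0.2108 μm/a
zinc: temperature factor f = +0.038·(-15.4) = -0.5852
  SO₂ term: 0.0129·98.3^0.44·exp(0.046·45-0.5852) = 0.4287
  Sd branch = 0.0175·Sd^0.57·e^(0.008·RH+0.085·T) = 0.3624 μm/a
  sum: 0.4287 + 0.3624 → r_corr = 0.7911 μm/a
Ordering by μm/a: zinc (0.791) > copper (0.211)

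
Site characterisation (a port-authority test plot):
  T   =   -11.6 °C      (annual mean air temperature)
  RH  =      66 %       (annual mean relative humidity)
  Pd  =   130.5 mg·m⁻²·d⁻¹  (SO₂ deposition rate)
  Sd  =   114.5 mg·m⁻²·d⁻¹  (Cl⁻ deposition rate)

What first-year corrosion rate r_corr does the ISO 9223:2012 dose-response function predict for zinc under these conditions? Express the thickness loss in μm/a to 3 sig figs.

r_corr = 1.17 μm/a

zinc: temperature factor f = +0.038·(-21.6) = -0.8208
  SO₂ term: 0.0129·130.5^0.44·exp(0.046·66-0.8208) = 1.008
  Sd branch = 0.0175·Sd^0.57·e^(0.008·RH+0.085·T) = 0.1651 μm/a
  r_corr = 1.008 + 0.1651 = 1.173 μm/a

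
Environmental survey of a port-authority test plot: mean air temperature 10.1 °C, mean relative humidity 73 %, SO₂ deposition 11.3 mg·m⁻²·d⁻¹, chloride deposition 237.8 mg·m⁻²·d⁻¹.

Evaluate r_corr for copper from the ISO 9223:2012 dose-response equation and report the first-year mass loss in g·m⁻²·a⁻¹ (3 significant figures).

copper: f(T) = -0.080·(T−10) [T>10 °C] = -0.0080
  Pd branch = 0.0053·Pd^0.26·e^(0.059·RH+f) = 0.733 μm/a
  Sd branch = 0.01025·Sd^0.27·e^(0.036·RH+0.049·T) = 1.02 μm/a
  r_corr = 0.733 + 1.02 = 1.753 μm/a
Convert to mass loss: 1.753 μm/a × 8.96 g/cm³ = 15.71 g·m⁻²·a⁻¹

r_corr = 15.7 g·m⁻²·a⁻¹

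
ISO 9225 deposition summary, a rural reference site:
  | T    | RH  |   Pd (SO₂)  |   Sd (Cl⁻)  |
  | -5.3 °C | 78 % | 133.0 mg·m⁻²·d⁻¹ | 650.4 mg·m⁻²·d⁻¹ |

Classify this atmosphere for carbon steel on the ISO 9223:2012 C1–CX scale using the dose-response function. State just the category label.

carbon steel: temperature factor f = +0.150·(-15.3) = -2.2950
  sulphur-dioxide contribution → 10.79 μm/a
  chloride contribution → 60.06 μm/a
  ⇒ r_corr(carbon steel) = 70.85 μm/a
ISO 9223 Table 2 (carbon steel): 50 < 70.9 ≤ 80 μm/a ⇒ C4

C4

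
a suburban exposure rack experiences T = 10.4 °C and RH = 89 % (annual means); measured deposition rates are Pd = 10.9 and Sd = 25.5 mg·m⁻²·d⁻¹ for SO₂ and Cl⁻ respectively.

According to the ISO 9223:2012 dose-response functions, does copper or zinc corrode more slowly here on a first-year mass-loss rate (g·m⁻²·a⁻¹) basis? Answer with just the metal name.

zinc

copper: temperature factor f = -0.080·(0.4) = -0.0320
  Pd branch = 0.0053·Pd^0.26·e^(0.059·RH+f) = 1.822 μm/a
  Sd branch = 0.01025·Sd^0.27·e^(0.036·RH+0.049·T) = 1.008 μm/a
  sum: 1.822 + 1.008 → r_corr = 2.83 μm/a
  mass loss = 2.83 μm/a × 8.96 g/cm³ = 25.35 g·m⁻²·a⁻¹
zinc: T>10 °C ⇒ hinge -0.071·(10.4−10) = -0.0284
  SO₂ term: 0.0129·10.9^0.44·exp(0.046·89-0.0284) = 2.151
  Sd branch = 0.0175·Sd^0.57·e^(0.008·RH+0.085·T) = 0.5469 μm/a
  r_corr = 2.151 + 0.5469 = 2.698 μm/a
  mass loss = 2.698 μm/a × 7.14 g/cm³ = 19.27 g·m⁻²·a⁻¹
Ordering by g·m⁻²·a⁻¹: copper (25.4) > zinc (19.3)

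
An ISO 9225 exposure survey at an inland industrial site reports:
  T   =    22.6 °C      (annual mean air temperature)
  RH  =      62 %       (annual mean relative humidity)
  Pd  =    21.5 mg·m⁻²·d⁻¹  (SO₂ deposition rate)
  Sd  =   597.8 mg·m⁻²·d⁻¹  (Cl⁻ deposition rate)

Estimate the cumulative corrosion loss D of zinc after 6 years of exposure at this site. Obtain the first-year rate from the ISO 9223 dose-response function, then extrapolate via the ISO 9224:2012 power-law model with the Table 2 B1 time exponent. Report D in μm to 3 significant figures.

zinc: temperature factor f = -0.071·(12.6) = -0.8946
  SO₂ term: 0.0129·21.5^0.44·exp(0.046·62-0.8946) = 0.3523
  Sd branch = 0.0175·Sd^0.57·e^(0.008·RH+0.085·T) = 7.505 μm/a
  sum: 0.3523 + 7.505 → r_corr = 7.858 μm/a
Long-term exponent b (ISO 9224 Table 2, B1) = 0.813
  D(6) = 7.858 × 6^0.813 = 7.858 × 4.292 = 33.72 μm

D(6) = 33.7 μm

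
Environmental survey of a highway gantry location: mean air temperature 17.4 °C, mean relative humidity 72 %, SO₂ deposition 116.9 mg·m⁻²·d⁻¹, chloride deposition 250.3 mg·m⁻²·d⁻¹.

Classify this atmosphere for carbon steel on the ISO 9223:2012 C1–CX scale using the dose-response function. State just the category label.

C5

carbon steel: T>10 °C ⇒ hinge -0.054·(17.4−10) = -0.3996
  Pd branch = 1.77·Pd^0.52·e^(0.02·RH+f) = 59.58 μm/a
  Cl⁻ term: 0.102·250.3^0.62·exp(0.033·72+0.04·17.4) = 67.58
  sum: 59.58 + 67.58 → r_corr = 127.2 μm/a
ISO 9223 Table 2 (carbon steel): 80 < 127 ≤ 200 μm/a ⇒ C5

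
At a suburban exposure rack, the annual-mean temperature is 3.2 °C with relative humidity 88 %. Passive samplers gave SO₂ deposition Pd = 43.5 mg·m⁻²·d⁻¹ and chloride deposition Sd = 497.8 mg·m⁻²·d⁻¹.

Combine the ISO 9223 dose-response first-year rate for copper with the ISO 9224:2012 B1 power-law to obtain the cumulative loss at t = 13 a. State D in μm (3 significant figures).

copper: T≤10 °C ⇒ hinge +0.126·(3.2−10) = -0.8568
  sulphur-dioxide contribution → 1.079 μm/a
  chloride contribution → 1.524 μm/a
  total first-year rate 2.603 μm/a
Power-law: D(13) = r_corr · 13^0.667
  D(13) = 2.603 × 13^0.667 = 2.603 × 5.534 = 14.4 μm

D(13) = 14.4 μm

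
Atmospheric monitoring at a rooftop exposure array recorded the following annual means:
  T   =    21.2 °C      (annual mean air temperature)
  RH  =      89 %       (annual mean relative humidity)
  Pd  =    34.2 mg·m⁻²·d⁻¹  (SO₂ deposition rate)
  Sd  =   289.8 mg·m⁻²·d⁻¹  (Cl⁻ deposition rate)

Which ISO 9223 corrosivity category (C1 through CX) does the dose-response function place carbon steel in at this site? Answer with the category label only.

C5

carbon steel: temperature factor f = -0.054·(11.2) = -0.6048
  sulphur-dioxide contribution → 35.98 μm/a
  chloride contribution → 151 μm/a
  total first-year rate 187 μm/a
187 μm/a falls in (80, 200] for carbon steel → category C5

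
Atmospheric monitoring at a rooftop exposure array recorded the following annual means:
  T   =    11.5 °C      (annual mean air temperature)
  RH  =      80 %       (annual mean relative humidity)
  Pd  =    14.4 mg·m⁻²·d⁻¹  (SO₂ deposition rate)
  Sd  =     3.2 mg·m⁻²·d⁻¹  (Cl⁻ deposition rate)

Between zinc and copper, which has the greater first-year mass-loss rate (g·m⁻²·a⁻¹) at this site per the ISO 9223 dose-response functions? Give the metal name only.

copper

zinc: f(T) = -0.071·(T−10) [T>10 °C] = -0.1065
  Pd branch = 0.0129·Pd^0.44·e^(0.046·RH+f) = 1.487 μm/a
  Cl⁻ term: 0.0175·3.2^0.57·exp(0.008·80+0.085·11.5) = 0.1712
  r_corr = 1.487 + 0.1712 = 1.658 μm/a
  mass loss = 1.658 μm/a × 7.14 g/cm³ = 11.84 g·m⁻²·a⁻¹
copper: temperature factor f = -0.080·(1.5) = -0.1200
  SO₂ term: 0.0053·14.4^0.26·exp(0.059·80-0.1200) = 1.055
  Cl⁻ term: 0.01025·3.2^0.27·exp(0.036·80+0.049·11.5) = 0.4391
  r_corr = 1.055 + 0.4391 = 1.494 μm/a
  mass loss = 1.494 μm/a × 8.96 g/cm³ = 13.39 g·m⁻²·a⁻¹
Ordering by g·m⁻²·a⁻¹: copper (13.4) > zinc (11.8)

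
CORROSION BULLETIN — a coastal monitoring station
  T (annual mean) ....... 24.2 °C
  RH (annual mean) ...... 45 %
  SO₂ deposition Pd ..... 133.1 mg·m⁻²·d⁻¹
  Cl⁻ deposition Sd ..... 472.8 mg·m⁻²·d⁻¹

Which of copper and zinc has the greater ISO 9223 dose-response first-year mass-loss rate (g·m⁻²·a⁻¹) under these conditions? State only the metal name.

zinc

copper: temperature factor f = -0.080·(14.2) = -1.1360
  Pd branch = 0.0053·Pd^0.26·e^(0.059·RH+f) = 0.08635 μm/a
  Sd branch = 0.01025·Sd^0.27·e^(0.036·RH+0.049·T) = 0.8942 μm/a
  r_corr = 0.08635 + 0.8942 = 0.9805 μm/a
  mass loss = 0.9805 μm/a × 8.96 g/cm³ = 8.786 g·m⁻²·a⁻¹
zinc: T>10 °C ⇒ hinge -0.071·(24.2−10) = -1.0082
  SO₂ term: 0.0129·133.1^0.44·exp(0.046·45-1.0082) = 0.3209
  Cl⁻ term: 0.0175·472.8^0.57·exp(0.008·45+0.085·24.2) = 6.566
  sum: 0.3209 + 6.566 → r_corr = 6.887 μm/a
  mass loss = 6.887 μm/a × 7.14 g/cm³ = 49.17 g·m⁻²·a⁻¹
Ordering by g·m⁻²·a⁻¹: zinc (49.2) > copper (8.79)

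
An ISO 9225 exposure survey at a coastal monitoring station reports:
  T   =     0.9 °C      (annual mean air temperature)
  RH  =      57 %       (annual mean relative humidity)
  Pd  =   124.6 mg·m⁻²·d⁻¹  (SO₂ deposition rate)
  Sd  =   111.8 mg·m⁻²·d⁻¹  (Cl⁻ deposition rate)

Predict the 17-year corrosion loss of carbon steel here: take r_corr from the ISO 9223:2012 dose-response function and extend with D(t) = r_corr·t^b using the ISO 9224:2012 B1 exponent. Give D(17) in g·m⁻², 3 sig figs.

carbon steel: f(T) = +0.150·(T−10) [T≤10 °C] = -1.3650
  SO₂ term: 1.77·124.6^0.52·exp(0.02·57-1.3650) = 17.38
  Sd branch = 0.102·Sd^0.62·e^(0.033·RH+0.04·T) = 12.92 μm/a
  r_corr = 17.38 + 12.92 = 30.29 μm/a
Long-term exponent b (ISO 9224 Table 2, B1) = 0.523
  D(17) = 30.29 × 17^0.523 = 30.29 × 4.401 = 133.3 μm
  Mass loss = 133.3 μm × 7.85 g/cm³ = 1046 g·m⁻²

D(17) = 1.05e+03 g·m⁻²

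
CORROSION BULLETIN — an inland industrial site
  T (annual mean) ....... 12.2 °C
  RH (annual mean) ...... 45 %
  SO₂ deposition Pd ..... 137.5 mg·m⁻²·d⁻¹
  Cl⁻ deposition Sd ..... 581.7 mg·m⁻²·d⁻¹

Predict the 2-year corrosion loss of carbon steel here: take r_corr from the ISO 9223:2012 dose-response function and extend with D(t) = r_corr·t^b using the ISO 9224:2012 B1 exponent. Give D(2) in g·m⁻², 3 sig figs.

carbon steel: f(T) = -0.054·(T−10) [T>10 °C] = -0.1188
  Pd branch = 1.77·Pd^0.52·e^(0.02·RH+f) = 50.02 μm/a
  Cl⁻ term: 0.102·581.7^0.62·exp(0.033·45+0.04·12.2) = 37.98
  r_corr = 50.02 + 37.98 = 88 μm/a
Long-term exponent b (ISO 9224 Table 2, B1) = 0.523
  D(2) = 88 × 2^0.523 = 88 × 1.437 = 126.5 μm
  Mass loss = 126.5 μm × 7.85 g/cm³ = 992.7 g·m⁻²

D(2) = 993 g·m⁻²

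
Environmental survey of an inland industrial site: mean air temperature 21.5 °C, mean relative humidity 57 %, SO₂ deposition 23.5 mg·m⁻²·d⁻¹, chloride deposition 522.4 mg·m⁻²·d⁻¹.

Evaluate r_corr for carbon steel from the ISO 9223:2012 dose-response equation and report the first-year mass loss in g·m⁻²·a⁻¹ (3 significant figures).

r_corr = 722 g·m⁻²·a⁻¹

carbon steel: f(T) = -0.054·(T−10) [T>10 °C] = -0.6210
  sulphur-dioxide contribution → 15.36 μm/a
  chloride contribution → 76.59 μm/a
  ⇒ r_corr(carbon steel) = 91.95 μm/a
Convert to mass loss: 91.95 μm/a × 7.85 g/cm³ = 721.8 g·m⁻²·a⁻¹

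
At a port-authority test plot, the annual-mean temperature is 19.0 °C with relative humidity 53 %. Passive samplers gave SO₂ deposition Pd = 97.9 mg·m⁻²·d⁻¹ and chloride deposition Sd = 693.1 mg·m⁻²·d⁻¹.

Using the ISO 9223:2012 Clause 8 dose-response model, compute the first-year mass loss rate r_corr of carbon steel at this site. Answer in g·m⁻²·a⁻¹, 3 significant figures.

r_corr = 836 g·m⁻²·a⁻¹

carbon steel: temperature factor f = -0.054·(9.0) = -0.4860
  sulphur-dioxide contribution → 34.08 μm/a
  chloride contribution → 72.37 μm/a
  ⇒ r_corr(carbon steel) = 106.4 μm/a
Convert to mass loss: 106.4 μm/a × 7.85 g/cm³ = 835.6 g·m⁻²·a⁻¹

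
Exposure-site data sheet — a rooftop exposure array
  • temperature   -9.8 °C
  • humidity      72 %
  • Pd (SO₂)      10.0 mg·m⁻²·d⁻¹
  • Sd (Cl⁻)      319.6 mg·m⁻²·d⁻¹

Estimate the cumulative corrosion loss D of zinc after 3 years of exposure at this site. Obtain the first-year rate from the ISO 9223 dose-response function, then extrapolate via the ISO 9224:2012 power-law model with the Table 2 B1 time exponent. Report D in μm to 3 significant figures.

zinc: f(T) = +0.038·(T−10) [T≤10 °C] = -0.7524
  SO₂ term: 0.0129·10.0^0.44·exp(0.046·72-0.7524) = 0.4594
  Sd branch = 0.0175·Sd^0.57·e^(0.008·RH+0.085·T) = 0.3623 μm/a
  sum: 0.4594 + 0.3623 → r_corr = 0.8217 μm/a
Power-law: D(3) = r_corr · 3^0.813
  D(3) = 0.8217 × 3^0.813 = 0.8217 × 2.443 = 2.007 μm

D(3) = 2.01 μm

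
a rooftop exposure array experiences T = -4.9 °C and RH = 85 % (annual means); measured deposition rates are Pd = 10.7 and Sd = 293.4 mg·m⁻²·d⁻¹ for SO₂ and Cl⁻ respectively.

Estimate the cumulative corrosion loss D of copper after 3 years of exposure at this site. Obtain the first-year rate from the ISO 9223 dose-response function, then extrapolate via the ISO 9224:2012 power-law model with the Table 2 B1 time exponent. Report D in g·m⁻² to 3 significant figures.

D(3) = 19.1 g·m⁻²

copper: f(T) = +0.126·(T−10) [T≤10 °C] = -1.8774
  sulphur-dioxide contribution → 0.2262 μm/a
  chloride contribution → 0.7973 μm/a
  ⇒ r_corr(copper) = 1.024 μm/a
Power-law: D(3) = r_corr · 3^0.667
  D(3) = 1.024 × 3^0.667 = 1.024 × 2.081 = 2.13 μm
  Mass loss = 2.13 μm × 8.96 g/cm³ = 19.08 g·m⁻²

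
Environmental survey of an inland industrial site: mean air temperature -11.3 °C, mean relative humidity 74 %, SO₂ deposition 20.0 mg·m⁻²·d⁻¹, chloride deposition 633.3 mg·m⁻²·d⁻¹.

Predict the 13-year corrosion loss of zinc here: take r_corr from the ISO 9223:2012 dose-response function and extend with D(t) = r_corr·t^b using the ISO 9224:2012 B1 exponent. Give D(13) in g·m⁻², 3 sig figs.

D(13) = 64.6 g·m⁻²

zinc: f(T) = +0.038·(T−10) [T≤10 °C] = -0.8094
  sulphur-dioxide contribution → 0.6455 μm/a
  chloride contribution → 0.4785 μm/a
  ⇒ r_corr(zinc) = 1.124 μm/a
ISO 9224: D(t) = r_corr · t^b with b = 0.813 (zinc, B1)
  D(13) = 1.124 × 13^0.813 = 1.124 × 8.047 = 9.045 μm
  Mass loss = 9.045 μm × 7.14 g/cm³ = 64.58 g·m⁻²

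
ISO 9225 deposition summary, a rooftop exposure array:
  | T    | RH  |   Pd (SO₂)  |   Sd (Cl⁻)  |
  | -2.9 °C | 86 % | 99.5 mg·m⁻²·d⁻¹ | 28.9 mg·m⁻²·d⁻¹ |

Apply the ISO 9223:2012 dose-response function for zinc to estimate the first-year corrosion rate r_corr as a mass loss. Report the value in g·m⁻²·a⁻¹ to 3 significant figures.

r_corr = 23.6 g·m⁻²·a⁻¹

zinc: T≤10 °C ⇒ hinge +0.038·(-2.9−10) = -0.4902
  Pd branch = 0.0129·Pd^0.44·e^(0.046·RH+f) = 3.125 μm/a
  Cl⁻ term: 0.0175·28.9^0.57·exp(0.008·86+0.085·-2.9) = 0.1851
  sum: 3.125 + 0.1851 → r_corr = 3.31 μm/a
Convert to mass loss: 3.31 μm/a × 7.14 g/cm³ = 23.63 g·m⁻²·a⁻¹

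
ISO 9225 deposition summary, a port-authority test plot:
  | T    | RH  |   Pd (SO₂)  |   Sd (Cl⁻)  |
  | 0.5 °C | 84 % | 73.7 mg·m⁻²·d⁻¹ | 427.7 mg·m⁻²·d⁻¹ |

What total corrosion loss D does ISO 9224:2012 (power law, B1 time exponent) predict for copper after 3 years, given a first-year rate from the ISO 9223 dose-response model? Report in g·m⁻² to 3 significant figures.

D(3) = 33.7 g·m⁻²

copper: temperature factor f = +0.126·(-9.5) = -1.1970
  sulphur-dioxide contribution → 0.6956 μm/a
  chloride contribution → 1.109 μm/a
  total first-year rate 1.805 μm/a
Long-term exponent b (ISO 9224 Table 2, B1) = 0.667
  D(3) = 1.805 × 3^0.667 = 1.805 × 2.081 = 3.756 μm
  Mass loss = 3.756 μm × 8.96 g/cm³ = 33.65 g·m⁻²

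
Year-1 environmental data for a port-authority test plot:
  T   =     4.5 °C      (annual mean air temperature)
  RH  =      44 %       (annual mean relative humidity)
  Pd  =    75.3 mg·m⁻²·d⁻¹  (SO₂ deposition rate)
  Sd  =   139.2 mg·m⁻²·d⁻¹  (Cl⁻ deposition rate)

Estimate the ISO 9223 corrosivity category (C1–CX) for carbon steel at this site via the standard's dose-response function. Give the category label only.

C3

carbon steel: temperature factor f = +0.150·(-5.5) = -0.8250
  Pd branch = 1.77·Pd^0.52·e^(0.02·RH+f) = 17.69 μm/a
  Cl⁻ term: 0.102·139.2^0.62·exp(0.033·44+0.04·4.5) = 11.13
  sum: 17.69 + 11.13 → r_corr = 28.82 μm/a
Category bounds: 25…50 μm/a bracket r_corr ⇒ C3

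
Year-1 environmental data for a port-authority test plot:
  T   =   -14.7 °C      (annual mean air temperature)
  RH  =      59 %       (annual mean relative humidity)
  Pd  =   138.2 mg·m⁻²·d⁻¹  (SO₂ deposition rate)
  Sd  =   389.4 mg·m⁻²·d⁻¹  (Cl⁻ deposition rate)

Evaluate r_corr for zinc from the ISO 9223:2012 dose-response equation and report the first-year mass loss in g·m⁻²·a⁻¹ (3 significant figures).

zinc: T≤10 °C ⇒ hinge +0.038·(-14.7−10) = -0.9386
  sulphur-dioxide contribution → 0.666 μm/a
  chloride contribution → 0.2409 μm/a
  total first-year rate 0.9069 μm/a
Convert to mass loss: 0.9069 μm/a × 7.14 g/cm³ = 6.475 g·m⁻²·a⁻¹

r_corr = 6.48 g·m⁻²·a⁻¹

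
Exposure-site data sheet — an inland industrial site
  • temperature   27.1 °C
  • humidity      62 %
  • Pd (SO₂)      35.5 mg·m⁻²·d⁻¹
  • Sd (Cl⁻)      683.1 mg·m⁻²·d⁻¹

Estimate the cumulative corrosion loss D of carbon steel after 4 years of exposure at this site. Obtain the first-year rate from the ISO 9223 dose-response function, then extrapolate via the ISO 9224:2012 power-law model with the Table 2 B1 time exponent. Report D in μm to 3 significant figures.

D(4) = 308 μm

carbon steel: T>10 °C ⇒ hinge -0.054·(27.1−10) = -0.9234
  sulphur-dioxide contribution → 15.54 μm/a
  chloride contribution → 133.5 μm/a
  total first-year rate 149 μm/a
Long-term exponent b (ISO 9224 Table 2, B1) = 0.523
  D(4) = 149 × 4^0.523 = 149 × 2.065 = 307.6 μm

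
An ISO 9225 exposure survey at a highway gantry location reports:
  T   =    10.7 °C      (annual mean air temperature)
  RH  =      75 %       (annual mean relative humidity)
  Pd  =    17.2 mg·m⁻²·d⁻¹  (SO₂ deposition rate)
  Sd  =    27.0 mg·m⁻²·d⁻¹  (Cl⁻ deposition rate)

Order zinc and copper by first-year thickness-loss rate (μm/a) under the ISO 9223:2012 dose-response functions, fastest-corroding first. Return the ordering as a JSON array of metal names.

zinc: temperature factor f = -0.071·(0.7) = -0.0497
  Pd branch = 0.0129·Pd^0.44·e^(0.046·RH+f) = 1.352 μm/a
  Cl⁻ term: 0.0175·27.0^0.57·exp(0.008·75+0.085·10.7) = 0.5182
  r_corr = 1.352 + 0.5182 = 1.87 μm/a
copper: T>10 °C ⇒ hinge -0.080·(10.7−10) = -0.0560
  SO₂ term: 0.0053·17.2^0.26·exp(0.059·75-0.0560) = 0.8769
  Cl⁻ term: 0.01025·27.0^0.27·exp(0.036·75+0.049·10.7) = 0.6273
  r_corr = 0.8769 + 0.6273 = 1.504 μm/a
Ordering by μm/a: zinc (1.87) > copper (1.5)

["zinc", "copper"]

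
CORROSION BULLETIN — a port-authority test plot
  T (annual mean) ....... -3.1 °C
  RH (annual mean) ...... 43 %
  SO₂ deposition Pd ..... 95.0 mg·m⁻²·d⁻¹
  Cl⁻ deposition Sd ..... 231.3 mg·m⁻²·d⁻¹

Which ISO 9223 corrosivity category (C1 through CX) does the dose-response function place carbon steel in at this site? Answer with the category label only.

C2

carbon steel: f(T) = +0.150·(T−10) [T≤10 °C] = -1.9650
  Pd branch = 1.77·Pd^0.52·e^(0.02·RH+f) = 6.259 μm/a
  Cl⁻ term: 0.102·231.3^0.62·exp(0.033·43+0.04·-3.1) = 10.88
  r_corr = 6.259 + 10.88 = 17.14 μm/a
Category bounds: 1.3…25 μm/a bracket r_corr ⇒ C2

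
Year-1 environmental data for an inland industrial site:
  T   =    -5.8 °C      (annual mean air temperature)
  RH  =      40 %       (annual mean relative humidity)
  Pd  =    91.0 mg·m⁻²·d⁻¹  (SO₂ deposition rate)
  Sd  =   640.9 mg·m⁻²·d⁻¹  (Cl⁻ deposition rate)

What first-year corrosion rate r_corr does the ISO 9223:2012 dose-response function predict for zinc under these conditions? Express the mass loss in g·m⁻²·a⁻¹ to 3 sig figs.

r_corr = 6.50 g·m⁻²·a⁻¹

zinc: temperature factor f = +0.038·(-15.8) = -0.6004
  Pd branch = 0.0129·Pd^0.44·e^(0.046·RH+f) = 0.3243 μm/a
  Sd branch = 0.0175·Sd^0.57·e^(0.008·RH+0.085·T) = 0.5858 μm/a
  sum: 0.3243 + 0.5858 → r_corr = 0.9101 μm/a
Convert to mass loss: 0.9101 μm/a × 7.14 g/cm³ = 6.498 g·m⁻²·a⁻¹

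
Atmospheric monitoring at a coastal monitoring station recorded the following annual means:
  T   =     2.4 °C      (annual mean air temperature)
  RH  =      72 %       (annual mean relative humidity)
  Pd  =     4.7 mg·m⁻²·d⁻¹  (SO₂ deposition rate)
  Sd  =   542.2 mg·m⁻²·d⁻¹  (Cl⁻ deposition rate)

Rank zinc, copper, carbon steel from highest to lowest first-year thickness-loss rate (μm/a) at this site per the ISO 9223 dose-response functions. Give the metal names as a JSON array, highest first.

zinc: temperature factor f = +0.038·(-7.6) = -0.2888
  SO₂ term: 0.0129·4.7^0.44·exp(0.046·72-0.2888) = 0.5239
  Cl⁻ term: 0.0175·542.2^0.57·exp(0.008·72+0.085·2.4) = 1.381
  r_corr = 0.5239 + 1.381 = 1.905 μm/a
copper: temperature factor f = +0.126·(-7.6) = -0.9576
  Pd branch = 0.0053·Pd^0.26·e^(0.059·RH+f) = 0.2128 μm/a
  Cl⁻ term: 0.01025·542.2^0.27·exp(0.036·72+0.049·2.4) = 0.8428
  r_corr = 0.2128 + 0.8428 = 1.056 μm/a
carbon steel: f(T) = +0.150·(T−10) [T≤10 °C] = -1.1400
  SO₂ term: 1.77·4.7^0.52·exp(0.02·72-1.1400) = 5.343
  Sd branch = 0.102·Sd^0.62·e^(0.033·RH+0.04·T) = 59.89 μm/a
  r_corr = 5.343 + 59.89 = 65.23 μm/a
Ordering by μm/a: carbon steel (65.2) > zinc (1.91) > copper (1.06)

["carbon steel", "zinc", "copper"]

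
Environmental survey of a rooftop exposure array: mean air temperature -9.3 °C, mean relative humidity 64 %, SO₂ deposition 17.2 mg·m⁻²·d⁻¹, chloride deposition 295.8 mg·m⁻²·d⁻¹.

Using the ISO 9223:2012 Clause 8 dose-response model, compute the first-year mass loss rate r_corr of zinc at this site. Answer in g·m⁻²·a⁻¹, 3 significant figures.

zinc: f(T) = +0.038·(T−10) [T≤10 °C] = -0.7334
  SO₂ term: 0.0129·17.2^0.44·exp(0.046·64-0.7334) = 0.4114
  Sd branch = 0.0175·Sd^0.57·e^(0.008·RH+0.085·T) = 0.3393 μm/a
  r_corr = 0.4114 + 0.3393 = 0.7507 μm/a
Convert to mass loss: 0.7507 μm/a × 7.14 g/cm³ = 5.36 g·m⁻²·a⁻¹

r_corr = 5.36 g·m⁻²·a⁻¹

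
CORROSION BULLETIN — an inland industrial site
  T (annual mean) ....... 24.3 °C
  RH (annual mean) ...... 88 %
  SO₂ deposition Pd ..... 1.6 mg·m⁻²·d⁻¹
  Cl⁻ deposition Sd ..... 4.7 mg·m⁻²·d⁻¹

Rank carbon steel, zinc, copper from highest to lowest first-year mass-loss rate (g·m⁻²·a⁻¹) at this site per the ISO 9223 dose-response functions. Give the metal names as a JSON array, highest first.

["carbon steel", "copper", "zinc"]

carbon steel: temperature factor f = -0.054·(14.3) = -0.7722
  SO₂ term: 1.77·1.6^0.52·exp(0.02·88-0.7722) = 6.069
  Sd branch = 0.102·Sd^0.62·e^(0.033·RH+0.04·T) = 12.84 μm/a
  sum: 6.069 + 12.84 → r_corr = 18.91 μm/a
  mass loss = 18.91 μm/a × 7.85 g/cm³ = 148.4 g·m⁻²·a⁻¹
zinc: f(T) = -0.071·(T−10) [T>10 °C] = -1.0153
  Pd branch = 0.0129·Pd^0.44·e^(0.046·RH+f) = 0.3292 μm/a
  Sd branch = 0.0175·Sd^0.57·e^(0.008·RH+0.085·T) = 0.6744 μm/a
  sum: 0.3292 + 0.6744 → r_corr = 1.004 μm/a
  mass loss = 1.004 μm/a × 7.14 g/cm³ = 7.166 g·m⁻²·a⁻¹
copper: f(T) = -0.080·(T−10) [T>10 °C] = -1.1440
  SO₂ term: 0.0053·1.6^0.26·exp(0.059·88-1.1440) = 0.3431
  Cl⁻ term: 0.01025·4.7^0.27·exp(0.036·88+0.049·24.3) = 1.217
  r_corr = 0.3431 + 1.217 = 1.56 μm/a
  mass loss = 1.56 μm/a × 8.96 g/cm³ = 13.97 g·m⁻²·a⁻¹
Ordering by g·m⁻²·a⁻¹: carbon steel (148) > copper (14) > zinc (7.17)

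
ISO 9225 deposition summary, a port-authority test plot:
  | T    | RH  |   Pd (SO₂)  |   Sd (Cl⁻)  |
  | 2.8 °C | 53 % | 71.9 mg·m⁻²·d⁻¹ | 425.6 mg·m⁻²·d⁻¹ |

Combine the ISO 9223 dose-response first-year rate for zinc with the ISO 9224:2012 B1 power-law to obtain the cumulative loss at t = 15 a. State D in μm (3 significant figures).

D(15) = 16.3 μm

zinc: T≤10 °C ⇒ hinge +0.038·(2.8−10) = -0.2736
  SO₂ term: 0.0129·71.9^0.44·exp(0.046·53-0.2736) = 0.7371
  Cl⁻ term: 0.0175·425.6^0.57·exp(0.008·53+0.085·2.8) = 1.069
  sum: 0.7371 + 1.069 → r_corr = 1.806 μm/a
Power-law: D(15) = r_corr · 15^0.813
  D(15) = 1.806 × 15^0.813 = 1.806 × 9.04 = 16.33 μm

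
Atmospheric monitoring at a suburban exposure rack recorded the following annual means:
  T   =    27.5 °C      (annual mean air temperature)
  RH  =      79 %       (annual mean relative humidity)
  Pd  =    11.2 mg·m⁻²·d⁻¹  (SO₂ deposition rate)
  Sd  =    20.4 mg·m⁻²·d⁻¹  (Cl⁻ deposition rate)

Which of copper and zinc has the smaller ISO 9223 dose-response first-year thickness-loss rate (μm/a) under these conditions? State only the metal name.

copper

copper: T>10 °C ⇒ hinge -0.080·(27.5−10) = -1.4000
  SO₂ term: 0.0053·11.2^0.26·exp(0.059·79-1.4000) = 0.259
  Cl⁻ term: 0.01025·20.4^0.27·exp(0.036·79+0.049·27.5) = 1.53
  r_corr = 0.259 + 1.53 = 1.789 μm/a
zinc: f(T) = -0.071·(T−10) [T>10 °C] = -1.2425
  Pd branch = 0.0129·Pd^0.44·e^(0.046·RH+f) = 0.4082 μm/a
  Sd branch = 0.0175·Sd^0.57·e^(0.008·RH+0.085·T) = 1.902 μm/a
  sum: 0.4082 + 1.902 → r_corr = 2.31 μm/a
Ordering by μm/a: zinc (2.31) > copper (1.79)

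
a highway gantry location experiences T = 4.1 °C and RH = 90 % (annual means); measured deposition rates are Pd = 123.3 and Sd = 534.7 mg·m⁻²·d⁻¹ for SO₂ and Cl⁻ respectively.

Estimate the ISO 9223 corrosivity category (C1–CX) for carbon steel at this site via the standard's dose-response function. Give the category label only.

carbon steel: f(T) = +0.150·(T−10) [T≤10 °C] = -0.8850
  sulphur-dioxide contribution → 54.03 μm/a
  chloride contribution → 115.1 μm/a
  total first-year rate 169.1 μm/a
Category bounds: 80…200 μm/a bracket r_corr ⇒ C5

C5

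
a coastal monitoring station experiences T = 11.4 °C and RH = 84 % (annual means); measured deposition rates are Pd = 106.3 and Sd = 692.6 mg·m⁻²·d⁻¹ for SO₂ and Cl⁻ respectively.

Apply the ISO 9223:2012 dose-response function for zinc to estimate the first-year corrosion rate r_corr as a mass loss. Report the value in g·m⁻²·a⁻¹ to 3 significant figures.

zinc: f(T) = -0.071·(T−10) [T>10 °C] = -0.0994
  sulphur-dioxide contribution → 4.337 μm/a
  chloride contribution → 3.757 μm/a
  total first-year rate 8.094 μm/a
Convert to mass loss: 8.094 μm/a × 7.14 g/cm³ = 57.79 g·m⁻²·a⁻¹

r_corr = 57.8 g·m⁻²·a⁻¹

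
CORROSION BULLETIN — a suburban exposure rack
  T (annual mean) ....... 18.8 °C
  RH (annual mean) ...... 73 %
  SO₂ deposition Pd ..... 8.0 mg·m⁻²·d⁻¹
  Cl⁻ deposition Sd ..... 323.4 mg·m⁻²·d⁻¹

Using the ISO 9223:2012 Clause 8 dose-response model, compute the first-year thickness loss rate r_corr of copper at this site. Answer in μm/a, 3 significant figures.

copper: f(T) = -0.080·(T−10) [T>10 °C] = -0.7040
  sulphur-dioxide contribution → 0.3341 μm/a
  chloride contribution → 1.697 μm/a
  total first-year rate 2.031 μm/a

r_corr = 2.03 μm/a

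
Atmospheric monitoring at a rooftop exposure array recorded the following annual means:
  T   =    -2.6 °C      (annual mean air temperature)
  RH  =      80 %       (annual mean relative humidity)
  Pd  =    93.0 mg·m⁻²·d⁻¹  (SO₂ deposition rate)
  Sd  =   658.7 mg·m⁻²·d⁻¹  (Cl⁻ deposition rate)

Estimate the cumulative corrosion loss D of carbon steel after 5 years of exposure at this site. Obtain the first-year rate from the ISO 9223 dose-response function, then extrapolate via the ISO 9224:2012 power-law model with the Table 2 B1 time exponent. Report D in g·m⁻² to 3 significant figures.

carbon steel: T≤10 °C ⇒ hinge +0.150·(-2.6−10) = -1.8900
  Pd branch = 1.77·Pd^0.52·e^(0.02·RH+f) = 13.98 μm/a
  Cl⁻ term: 0.102·658.7^0.62·exp(0.033·80+0.04·-2.6) = 72.04
  sum: 13.98 + 72.04 → r_corr = 86.02 μm/a
ISO 9224: D(t) = r_corr · t^b with b = 0.523 (carbon steel, B1)
  D(5) = 86.02 × 5^0.523 = 86.02 × 2.32 = 199.6 μm
  Mass loss = 199.6 μm × 7.85 g/cm³ = 1567 g·m⁻²

D(5) = 1.57e+03 g·m⁻²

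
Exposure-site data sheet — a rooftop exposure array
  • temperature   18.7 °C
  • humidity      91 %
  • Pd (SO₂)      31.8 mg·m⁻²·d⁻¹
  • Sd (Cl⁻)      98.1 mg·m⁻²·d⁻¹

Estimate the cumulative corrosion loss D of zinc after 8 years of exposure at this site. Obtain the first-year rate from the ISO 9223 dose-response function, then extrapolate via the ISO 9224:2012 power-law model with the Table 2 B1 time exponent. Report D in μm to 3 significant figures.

D(8) = 24.5 μm

zinc: temperature factor f = -0.071·(8.7) = -0.6177
  sulphur-dioxide contribution → 2.096 μm/a
  chloride contribution → 2.425 μm/a
  total first-year rate 4.521 μm/a
Power-law: D(8) = r_corr · 8^0.813
  D(8) = 4.521 × 8^0.813 = 4.521 × 5.423 = 24.52 μm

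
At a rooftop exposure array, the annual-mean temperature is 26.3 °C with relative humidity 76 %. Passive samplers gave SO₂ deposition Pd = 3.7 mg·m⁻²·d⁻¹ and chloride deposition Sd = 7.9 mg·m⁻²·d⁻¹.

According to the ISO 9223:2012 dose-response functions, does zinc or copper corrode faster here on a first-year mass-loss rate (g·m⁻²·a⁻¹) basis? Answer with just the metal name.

copper

zinc: T>10 °C ⇒ hinge -0.071·(26.3−10) = -1.1573
  sulphur-dioxide contribution → 0.2378 μm/a
  chloride contribution → 0.9763 μm/a
  total first-year rate 1.214 μm/a
  mass loss = 1.214 μm/a × 7.14 g/cm³ = 8.669 g·m⁻²·a⁻¹
copper: temperature factor f = -0.080·(16.3) = -1.3040
  sulphur-dioxide contribution → 0.1791 μm/a
  chloride contribution → 1.002 μm/a
  ⇒ r_corr(copper) = 1.181 μm/a
  mass loss = 1.181 μm/a × 8.96 g/cm³ = 10.59 g·m⁻²·a⁻¹
Ordering by g·m⁻²·a⁻¹: copper (10.6) > zinc (8.67)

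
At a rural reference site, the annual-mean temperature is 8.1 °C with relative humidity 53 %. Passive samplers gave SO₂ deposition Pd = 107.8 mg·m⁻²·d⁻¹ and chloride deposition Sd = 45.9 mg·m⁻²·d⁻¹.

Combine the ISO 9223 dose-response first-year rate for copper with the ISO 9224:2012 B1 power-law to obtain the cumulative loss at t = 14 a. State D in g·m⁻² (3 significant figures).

D(14) = 31.8 g·m⁻²

copper: f(T) = +0.126·(T−10) [T≤10 °C] = -0.2394
  SO₂ term: 0.0053·107.8^0.26·exp(0.059·53-0.2394) = 0.3212
  Cl⁻ term: 0.01025·45.9^0.27·exp(0.036·53+0.049·8.1) = 0.2887
  r_corr = 0.3212 + 0.2887 = 0.6099 μm/a
Power-law: D(14) = r_corr · 14^0.667
  D(14) = 0.6099 × 14^0.667 = 0.6099 × 5.814 = 3.546 μm
  Mass loss = 3.546 μm × 8.96 g/cm³ = 31.77 g·m⁻²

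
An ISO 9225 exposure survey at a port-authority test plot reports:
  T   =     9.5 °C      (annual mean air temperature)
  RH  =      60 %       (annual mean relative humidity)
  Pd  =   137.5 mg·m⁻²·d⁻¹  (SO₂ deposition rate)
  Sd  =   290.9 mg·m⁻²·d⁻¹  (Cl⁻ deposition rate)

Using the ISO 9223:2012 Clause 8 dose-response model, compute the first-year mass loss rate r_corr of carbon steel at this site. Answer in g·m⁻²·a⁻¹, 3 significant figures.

r_corr = 839 g·m⁻²·a⁻¹

carbon steel: f(T) = +0.150·(T−10) [T≤10 °C] = -0.0750
  sulphur-dioxide contribution → 70.55 μm/a
  chloride contribution → 36.4 μm/a
  ⇒ r_corr(carbon steel) = 106.9 μm/a
Convert to mass loss: 106.9 μm/a × 7.85 g/cm³ = 839.5 g·m⁻²·a⁻¹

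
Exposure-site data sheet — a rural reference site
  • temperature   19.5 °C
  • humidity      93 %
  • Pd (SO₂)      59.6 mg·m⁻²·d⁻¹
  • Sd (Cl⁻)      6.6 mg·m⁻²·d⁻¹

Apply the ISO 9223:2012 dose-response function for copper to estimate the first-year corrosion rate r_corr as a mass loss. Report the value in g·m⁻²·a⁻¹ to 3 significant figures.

copper: temperature factor f = -0.080·(9.5) = -0.7600
  SO₂ term: 0.0053·59.6^0.26·exp(0.059·93-0.7600) = 1.733
  Sd branch = 0.01025·Sd^0.27·e^(0.036·RH+0.049·T) = 1.262 μm/a
  r_corr = 1.733 + 1.262 = 2.995 μm/a
Convert to mass loss: 2.995 μm/a × 8.96 g/cm³ = 26.83 g·m⁻²·a⁻¹

r_corr = 26.8 g·m⁻²·a⁻¹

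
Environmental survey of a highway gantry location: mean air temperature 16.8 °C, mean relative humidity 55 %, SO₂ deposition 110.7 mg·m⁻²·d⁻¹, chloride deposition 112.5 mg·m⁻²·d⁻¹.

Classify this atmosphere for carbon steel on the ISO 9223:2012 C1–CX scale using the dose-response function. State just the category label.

carbon steel: f(T) = -0.054·(T−10) [T>10 °C] = -0.3672
  sulphur-dioxide contribution → 42.58 μm/a
  chloride contribution → 22.93 μm/a
  ⇒ r_corr(carbon steel) = 65.51 μm/a
ISO 9223 Table 2 (carbon steel): 50 < 65.5 ≤ 80 μm/a ⇒ C4

C4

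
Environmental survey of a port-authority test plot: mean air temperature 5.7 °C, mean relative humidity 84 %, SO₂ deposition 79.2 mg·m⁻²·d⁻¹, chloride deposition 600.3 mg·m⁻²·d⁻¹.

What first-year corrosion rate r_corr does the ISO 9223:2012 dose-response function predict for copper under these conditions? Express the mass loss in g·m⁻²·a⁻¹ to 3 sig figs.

copper: f(T) = +0.126·(T−10) [T≤10 °C] = -0.5418
  Pd branch = 0.0053·Pd^0.26·e^(0.059·RH+f) = 1.365 μm/a
  Sd branch = 0.01025·Sd^0.27·e^(0.036·RH+0.049·T) = 1.569 μm/a
  r_corr = 1.365 + 1.569 = 2.933 μm/a
Convert to mass loss: 2.933 μm/a × 8.96 g/cm³ = 26.28 g·m⁻²·a⁻¹

r_corr = 26.3 g·m⁻²·a⁻¹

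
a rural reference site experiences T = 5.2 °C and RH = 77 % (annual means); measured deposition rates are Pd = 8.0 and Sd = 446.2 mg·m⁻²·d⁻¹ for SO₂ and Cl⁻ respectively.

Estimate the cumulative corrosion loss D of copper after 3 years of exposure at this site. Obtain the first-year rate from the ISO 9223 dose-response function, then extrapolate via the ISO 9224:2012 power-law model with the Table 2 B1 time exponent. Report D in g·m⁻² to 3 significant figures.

copper: temperature factor f = +0.126·(-4.8) = -0.6048
  Pd branch = 0.0053·Pd^0.26·e^(0.059·RH+f) = 0.4671 μm/a
  Cl⁻ term: 0.01025·446.2^0.27·exp(0.036·77+0.049·5.2) = 1.098
  sum: 0.4671 + 1.098 → r_corr = 1.565 μm/a
Power-law: D(3) = r_corr · 3^0.667
  D(3) = 1.565 × 3^0.667 = 1.565 × 2.081 = 3.257 μm
  Mass loss = 3.257 μm × 8.96 g/cm³ = 29.18 g·m⁻²

D(3) = 29.2 g·m⁻²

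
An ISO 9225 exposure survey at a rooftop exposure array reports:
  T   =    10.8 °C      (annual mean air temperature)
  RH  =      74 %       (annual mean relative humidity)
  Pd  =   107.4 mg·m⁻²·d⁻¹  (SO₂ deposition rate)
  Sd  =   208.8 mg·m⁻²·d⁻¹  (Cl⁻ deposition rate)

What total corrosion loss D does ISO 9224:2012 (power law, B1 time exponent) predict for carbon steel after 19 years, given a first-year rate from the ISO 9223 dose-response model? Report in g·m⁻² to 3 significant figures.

carbon steel: f(T) = -0.054·(T−10) [T>10 °C] = -0.0432
  sulphur-dioxide contribution → 84.74 μm/a
  chloride contribution → 49.54 μm/a
  ⇒ r_corr(carbon steel) = 134.3 μm/a
Long-term exponent b (ISO 9224 Table 2, B1) = 0.523
  D(19) = 134.3 × 19^0.523 = 134.3 × 4.664 = 626.3 μm
  Mass loss = 626.3 μm × 7.85 g/cm³ = 4917 g·m⁻²

D(19) = 4.92e+03 g·m⁻²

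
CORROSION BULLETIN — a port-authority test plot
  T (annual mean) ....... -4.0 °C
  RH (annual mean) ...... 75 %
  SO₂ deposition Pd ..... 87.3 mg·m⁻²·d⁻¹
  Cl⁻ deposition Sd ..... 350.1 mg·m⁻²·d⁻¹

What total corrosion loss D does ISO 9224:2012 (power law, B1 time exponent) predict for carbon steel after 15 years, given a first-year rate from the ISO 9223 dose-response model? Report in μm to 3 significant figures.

D(15) = 202 μm

carbon steel: temperature factor f = +0.150·(-14.0) = -2.1000
  Pd branch = 1.77·Pd^0.52·e^(0.02·RH+f) = 9.925 μm/a
  Cl⁻ term: 0.102·350.1^0.62·exp(0.033·75+0.04·-4.0) = 39.03
  sum: 9.925 + 39.03 → r_corr = 48.95 μm/a
Long-term exponent b (ISO 9224 Table 2, B1) = 0.523
  D(15) = 48.95 × 15^0.523 = 48.95 × 4.122 = 201.8 μm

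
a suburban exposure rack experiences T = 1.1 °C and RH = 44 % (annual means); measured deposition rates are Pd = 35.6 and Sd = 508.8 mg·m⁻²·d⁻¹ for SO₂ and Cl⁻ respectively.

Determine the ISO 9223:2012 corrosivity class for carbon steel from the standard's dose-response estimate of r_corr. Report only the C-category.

carbon steel: temperature factor f = +0.150·(-8.9) = -1.3350
  Pd branch = 1.77·Pd^0.52·e^(0.02·RH+f) = 7.197 μm/a
  Cl⁻ term: 0.102·508.8^0.62·exp(0.033·44+0.04·1.1) = 21.7
  r_corr = 7.197 + 21.7 = 28.89 μm/a
28.9 μm/a falls in (25, 50] for carbon steel → category C3

C3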